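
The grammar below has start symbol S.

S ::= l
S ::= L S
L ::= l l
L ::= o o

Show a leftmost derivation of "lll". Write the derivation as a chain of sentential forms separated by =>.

S => LS => llS => lll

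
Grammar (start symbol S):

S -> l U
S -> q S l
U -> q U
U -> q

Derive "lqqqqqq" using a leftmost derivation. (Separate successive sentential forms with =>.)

S => lU   [S -> l U]
lU => lqU   [U -> q U]
lqU => lqqU   [U -> q U]
lqqU => lqqqU   [U -> q U]
lqqqU => lqqqqU   [U -> q U]
lqqqqU => lqqqqqU   [U -> q U]
lqqqqqU => lqqqqqq   [U -> q]

S=>lU=>lqU=>lqqU=>lqqqU=>lqqqqU=>lqqqqqU=>lqqqqqq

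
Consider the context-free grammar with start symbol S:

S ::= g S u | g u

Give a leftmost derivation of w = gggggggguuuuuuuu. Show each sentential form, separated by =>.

S => gSu => ggSuu => gggSuuu => ggggSuuuu => gggggSuuuuu => ggggggSuuuuuu => gggggggSuuuuuuu => gggggggguuuuuuuu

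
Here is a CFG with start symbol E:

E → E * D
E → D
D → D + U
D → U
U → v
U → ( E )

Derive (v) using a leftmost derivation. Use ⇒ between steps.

E ⇒ D   [E → D]
D ⇒ U   [D → U]
U ⇒ (E)   [U → ( E )]
(E) ⇒ (D)   [E → D]
(D) ⇒ (U)   [D → U]
(U) ⇒ (v)   [U → v]

E⇒D⇒U⇒(E)⇒(D)⇒(U)⇒(v)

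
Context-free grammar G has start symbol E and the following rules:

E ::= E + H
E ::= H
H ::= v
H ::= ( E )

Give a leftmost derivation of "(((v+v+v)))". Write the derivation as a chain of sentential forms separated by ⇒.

E ⇒ H   [E ::= H]
H ⇒ (E)   [H ::= ( E )]
(E) ⇒ (H)   [E ::= H]
(H) ⇒ ((E))   [H ::= ( E )]
((E)) ⇒ ((H))   [E ::= H]
((H)) ⇒ (((E)))   [H ::= ( E )]
(((E))) ⇒ (((E+H)))   [E ::= E + H]
(((E+H))) ⇒ (((E+H+H)))   [E ::= E + H]
(((E+H+H))) ⇒ (((H+H+H)))   [E ::= H]
(((H+H+H))) ⇒ (((v+H+H)))   [H ::= v]
(((v+H+H))) ⇒ (((v+v+H)))   [H ::= v]
(((v+v+H))) ⇒ (((v+v+v)))   [H ::= v]

E ⇒ H ⇒ (E) ⇒ (H) ⇒ ((E)) ⇒ ((H)) ⇒ (((E))) ⇒ (((E+H))) ⇒ (((E+H+H))) ⇒ (((H+H+H))) ⇒ (((v+H+H))) ⇒ (((v+v+H))) ⇒ (((v+v+v)))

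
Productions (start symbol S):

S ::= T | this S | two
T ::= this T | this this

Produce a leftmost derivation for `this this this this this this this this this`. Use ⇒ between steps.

S ⇒ this S   [S ::= this S]
this S ⇒ this this S   [S ::= this S]
this this S ⇒ this this this S   [S ::= this S]
this this this S ⇒ this this this this S   [S ::= this S]
this this this this S ⇒ this this this this T   [S ::= T]
this this this this T ⇒ this this this this this T   [T ::= this T]
this this this this this T ⇒ this this this this this this T   [T ::= this T]
this this this this this this T ⇒ this this this this this this this T   [T ::= this T]
this this this this this this this T ⇒ this this this this this this this this this   [T ::= this this]

S ⇒ this S ⇒ this this S ⇒ this this this S ⇒ this this this this S ⇒ this this this this T ⇒ this this this this this T ⇒ this this this this this this T ⇒ this this this this this this this T ⇒ this this this this this this this this this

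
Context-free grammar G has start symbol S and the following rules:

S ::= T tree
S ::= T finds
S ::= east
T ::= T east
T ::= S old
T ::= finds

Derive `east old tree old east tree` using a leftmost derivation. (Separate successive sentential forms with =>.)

S => T tree   [S ::= T tree]
T tree => T east tree   [T ::= T east]
T east tree => S old east tree   [T ::= S old]
S old east tree => T tree old east tree   [S ::= T tree]
T tree old east tree => S old tree old east tree   [T ::= S old]
S old tree old east tree => east old tree old east tree   [S ::= east]

S => T tree => T east tree => S old east tree => T tree old east tree => S old tree old east tree => east old tree old east tree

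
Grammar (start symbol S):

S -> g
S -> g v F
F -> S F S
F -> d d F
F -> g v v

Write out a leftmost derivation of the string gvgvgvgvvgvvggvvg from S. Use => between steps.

S => gvF   [S -> g v F]
gvF => gvSFS   [F -> S F S]
gvSFS => gvgvFFS   [S -> g v F]
gvgvFFS => gvgvSFSFS   [F -> S F S]
gvgvSFSFS => gvgvgvFFSFS   [S -> g v F]
gvgvgvFFSFS => gvgvgvgvvFSFS   [F -> g v v]
gvgvgvgvvFSFS => gvgvgvgvvgvvSFS   [F -> g v v]
gvgvgvgvvgvvSFS => gvgvgvgvvgvvgFS   [S -> g]
gvgvgvgvvgvvgFS => gvgvgvgvvgvvggvvS   [F -> g v v]
gvgvgvgvvgvvggvvS => gvgvgvgvvgvvggvvg   [S -> g]

S => gvF => gvSFS => gvgvFFS => gvgvSFSFS => gvgvgvFFSFS => gvgvgvgvvFSFS => gvgvgvgvvgvvSFS => gvgvgvgvvgvvgFS => gvgvgvgvvgvvggvvS => gvgvgvgvvgvvggvvg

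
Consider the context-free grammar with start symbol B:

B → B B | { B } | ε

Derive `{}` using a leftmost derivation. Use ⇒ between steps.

B ⇒ BB ⇒ {B}B ⇒ {}B ⇒ {}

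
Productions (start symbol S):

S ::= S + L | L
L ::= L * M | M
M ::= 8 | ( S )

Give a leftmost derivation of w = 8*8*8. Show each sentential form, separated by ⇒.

S ⇒ L   [S ::= L]
L ⇒ L*M   [L ::= L * M]
L*M ⇒ L*M*M   [L ::= L * M]
L*M*M ⇒ M*M*M   [L ::= M]
M*M*M ⇒ 8*M*M   [M ::= 8]
8*M*M ⇒ 8*8*M   [M ::= 8]
8*8*M ⇒ 8*8*8   [M ::= 8]

S ⇒ L ⇒ L*M ⇒ L*M*M ⇒ M*M*M ⇒ 8*M*M ⇒ 8*8*M ⇒ 8*8*8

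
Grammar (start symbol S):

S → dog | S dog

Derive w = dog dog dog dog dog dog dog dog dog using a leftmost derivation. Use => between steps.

S => S dog   [S → S dog]
S dog => S dog dog   [S → S dog]
S dog dog => S dog dog dog   [S → S dog]
S dog dog dog => S dog dog dog dog   [S → S dog]
S dog dog dog dog => S dog dog dog dog dog   [S → S dog]
S dog dog dog dog dog => S dog dog dog dog dog dog   [S → S dog]
S dog dog dog dog dog dog => S dog dog dog dog dog dog dog   [S → S dog]
S dog dog dog dog dog dog dog => S dog dog dog dog dog dog dog dog   [S → S dog]
S dog dog dog dog dog dog dog dog => dog dog dog dog dog dog dog dog dog   [S → dog]

S => S dog => S dog dog => S dog dog dog => S dog dog dog dog => S dog dog dog dog dog => S dog dog dog dog dog dog => S dog dog dog dog dog dog dog => S dog dog dog dog dog dog dog dog => dog dog dog dog dog dog dog dog dog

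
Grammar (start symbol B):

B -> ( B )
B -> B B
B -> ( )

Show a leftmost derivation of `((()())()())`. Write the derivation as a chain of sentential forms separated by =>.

B => (B)   [B -> ( B )]
(B) => (BB)   [B -> B B]
(BB) => (BBB)   [B -> B B]
(BBB) => ((B)BB)   [B -> ( B )]
((B)BB) => ((BB)BB)   [B -> B B]
((BB)BB) => ((()B)BB)   [B -> ( )]
((()B)BB) => ((()())BB)   [B -> ( )]
((()())BB) => ((()())()B)   [B -> ( )]
((()())()B) => ((()())()())   [B -> ( )]

B => (B) => (BB) => (BBB) => ((B)BB) => ((BB)BB) => ((()B)BB) => ((()())BB) => ((()())()B) => ((()())()())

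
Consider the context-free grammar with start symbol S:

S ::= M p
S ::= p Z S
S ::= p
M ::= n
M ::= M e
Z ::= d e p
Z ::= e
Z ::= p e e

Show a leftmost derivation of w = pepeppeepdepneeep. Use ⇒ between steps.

S ⇒ pZS   [S ::= p Z S]
pZS ⇒ peS   [Z ::= e]
peS ⇒ pepZS   [S ::= p Z S]
pepZS ⇒ pepeS   [Z ::= e]
pepeS ⇒ pepepZS   [S ::= p Z S]
pepepZS ⇒ pepeppeeS   [Z ::= p e e]
pepeppeeS ⇒ pepeppeepZS   [S ::= p Z S]
pepeppeepZS ⇒ pepeppeepdepS   [Z ::= d e p]
pepeppeepdepS ⇒ pepeppeepdepMp   [S ::= M p]
pepeppeepdepMp ⇒ pepeppeepdepMep   [M ::= M e]
pepeppeepdepMep ⇒ pepeppeepdepMeep   [M ::= M e]
pepeppeepdepMeep ⇒ pepeppeepdepMeeep   [M ::= M e]
pepeppeepdepMeeep ⇒ pepeppeepdepneeep   [M ::= n]

S⇒pZS⇒peS⇒pepZS⇒pepeS⇒pepepZS⇒pepeppeeS⇒pepeppeepZS⇒pepeppeepdepS⇒pepeppeepdepMp⇒pepeppeepdepMep⇒pepeppeepdepMeep⇒pepeppeepdepMeeep⇒pepeppeepdepneeep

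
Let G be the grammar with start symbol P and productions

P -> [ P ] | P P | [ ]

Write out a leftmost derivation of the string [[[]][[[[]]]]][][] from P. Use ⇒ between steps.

P ⇒ PP ⇒ PPP ⇒ [P]PP ⇒ [PP]PP ⇒ [[P]P]PP ⇒ [[[]]P]PP ⇒ [[[]][P]]PP ⇒ [[[]][[P]]]PP ⇒ [[[]][[[P]]]]PP ⇒ [[[]][[[[]]]]]PP ⇒ [[[]][[[[]]]]][]P ⇒ [[[]][[[[]]]]][][]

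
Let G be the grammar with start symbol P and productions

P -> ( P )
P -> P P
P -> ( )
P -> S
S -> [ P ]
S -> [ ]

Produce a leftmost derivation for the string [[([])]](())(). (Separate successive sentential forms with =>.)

P=>PP=>PPP=>SPP=>[P]PP=>[S]PP=>[[P]]PP=>[[(P)]]PP=>[[(S)]]PP=>[[([])]]PP=>[[([])]](P)P=>[[([])]](())P=>[[([])]](())()

P => PP   [P -> P P]
PP => PPP   [P -> P P]
PPP => SPP   [P -> S]
SPP => [P]PP   [S -> [ P ]]
[P]PP => [S]PP   [P -> S]
[S]PP => [[P]]PP   [S -> [ P ]]
[[P]]PP => [[(P)]]PP   [P -> ( P )]
[[(P)]]PP => [[(S)]]PP   [P -> S]
[[(S)]]PP => [[([])]]PP   [S -> [ ]]
[[([])]]PP => [[([])]](P)P   [P -> ( P )]
[[([])]](P)P => [[([])]](())P   [P -> ( )]
[[([])]](())P => [[([])]](())()   [P -> ( )]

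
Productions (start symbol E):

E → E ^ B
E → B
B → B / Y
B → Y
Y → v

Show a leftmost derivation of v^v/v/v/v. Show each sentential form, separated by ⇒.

E⇒E^B⇒B^B⇒Y^B⇒v^B⇒v^B/Y⇒v^B/Y/Y⇒v^B/Y/Y/Y⇒v^Y/Y/Y/Y⇒v^v/Y/Y/Y⇒v^v/v/Y/Y⇒v^v/v/v/Y⇒v^v/v/v/v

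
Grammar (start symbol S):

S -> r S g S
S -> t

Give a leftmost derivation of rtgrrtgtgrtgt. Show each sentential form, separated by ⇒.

S ⇒ rSgS ⇒ rtgS ⇒ rtgrSgS ⇒ rtgrrSgSgS ⇒ rtgrrtgSgS ⇒ rtgrrtgtgS ⇒ rtgrrtgtgrSgS ⇒ rtgrrtgtgrtgS ⇒ rtgrrtgtgrtgt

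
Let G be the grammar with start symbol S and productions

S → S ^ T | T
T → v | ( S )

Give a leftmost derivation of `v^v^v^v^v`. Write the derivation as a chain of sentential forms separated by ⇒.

S ⇒ S^T ⇒ S^T^T ⇒ S^T^T^T ⇒ S^T^T^T^T ⇒ T^T^T^T^T ⇒ v^T^T^T^T ⇒ v^v^T^T^T ⇒ v^v^v^T^T ⇒ v^v^v^v^T ⇒ v^v^v^v^v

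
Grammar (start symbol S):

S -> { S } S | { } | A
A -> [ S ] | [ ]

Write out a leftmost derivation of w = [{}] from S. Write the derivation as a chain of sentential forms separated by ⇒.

S ⇒ A ⇒ [S] ⇒ [{}]

S ⇒ A   [S -> A]
A ⇒ [S]   [A -> [ S ]]
[S] ⇒ [{}]   [S -> { }]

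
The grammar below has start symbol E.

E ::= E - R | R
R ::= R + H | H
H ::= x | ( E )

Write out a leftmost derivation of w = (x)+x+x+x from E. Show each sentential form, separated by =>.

E => R   [E ::= R]
R => R+H   [R ::= R + H]
R+H => R+H+H   [R ::= R + H]
R+H+H => R+H+H+H   [R ::= R + H]
R+H+H+H => H+H+H+H   [R ::= H]
H+H+H+H => (E)+H+H+H   [H ::= ( E )]
(E)+H+H+H => (R)+H+H+H   [E ::= R]
(R)+H+H+H => (H)+H+H+H   [R ::= H]
(H)+H+H+H => (x)+H+H+H   [H ::= x]
(x)+H+H+H => (x)+x+H+H   [H ::= x]
(x)+x+H+H => (x)+x+x+H   [H ::= x]
(x)+x+x+H => (x)+x+x+x   [H ::= x]

E => R => R+H => R+H+H => R+H+H+H => H+H+H+H => (E)+H+H+H => (R)+H+H+H => (H)+H+H+H => (x)+H+H+H => (x)+x+H+H => (x)+x+x+H => (x)+x+x+x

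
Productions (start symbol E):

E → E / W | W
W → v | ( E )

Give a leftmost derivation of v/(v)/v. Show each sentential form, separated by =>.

E => E/W   [E → E / W]
E/W => E/W/W   [E → E / W]
E/W/W => W/W/W   [E → W]
W/W/W => v/W/W   [W → v]
v/W/W => v/(E)/W   [W → ( E )]
v/(E)/W => v/(W)/W   [E → W]
v/(W)/W => v/(v)/W   [W → v]
v/(v)/W => v/(v)/v   [W → v]

E => E/W => E/W/W => W/W/W => v/W/W => v/(E)/W => v/(W)/W => v/(v)/W => v/(v)/v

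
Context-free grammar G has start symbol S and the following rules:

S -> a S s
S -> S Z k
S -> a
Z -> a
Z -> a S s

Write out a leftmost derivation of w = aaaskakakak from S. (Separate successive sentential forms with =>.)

S=>SZk=>SZkZk=>SZkZkZk=>SZkZkZkZk=>aZkZkZkZk=>aaSskZkZkZk=>aaaskZkZkZk=>aaaskakZkZk=>aaaskakakZk=>aaaskakakak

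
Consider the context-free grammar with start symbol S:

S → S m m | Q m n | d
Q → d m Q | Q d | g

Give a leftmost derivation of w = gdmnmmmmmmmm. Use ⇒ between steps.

S ⇒ Smm   [S → S m m]
Smm ⇒ Smmmm   [S → S m m]
Smmmm ⇒ Smmmmmm   [S → S m m]
Smmmmmm ⇒ Smmmmmmmm   [S → S m m]
Smmmmmmmm ⇒ Qmnmmmmmmmm   [S → Q m n]
Qmnmmmmmmmm ⇒ Qdmnmmmmmmmm   [Q → Q d]
Qdmnmmmmmmmm ⇒ gdmnmmmmmmmm   [Q → g]

S⇒Smm⇒Smmmm⇒Smmmmmm⇒Smmmmmmmm⇒Qmnmmmmmmmm⇒Qdmnmmmmmmmm⇒gdmnmmmmmmmm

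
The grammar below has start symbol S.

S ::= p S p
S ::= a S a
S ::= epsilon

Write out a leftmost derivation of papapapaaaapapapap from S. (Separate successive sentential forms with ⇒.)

S ⇒ pSp ⇒ paSap ⇒ papSpap ⇒ papaSapap ⇒ papapSpapap ⇒ papapaSapapap ⇒ papapapSpapapap ⇒ papapapaSapapapap ⇒ papapapaaSaapapapap ⇒ papapapaaaapapapap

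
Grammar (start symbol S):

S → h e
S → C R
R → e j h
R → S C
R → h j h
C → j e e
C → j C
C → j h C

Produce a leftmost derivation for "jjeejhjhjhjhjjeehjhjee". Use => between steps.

S => CR   [S → C R]
CR => jCR   [C → j C]
jCR => jjeeR   [C → j e e]
jjeeR => jjeeSC   [R → S C]
jjeeSC => jjeeCRC   [S → C R]
jjeeCRC => jjeejhCRC   [C → j h C]
jjeejhCRC => jjeejhjhCRC   [C → j h C]
jjeejhjhCRC => jjeejhjhjhCRC   [C → j h C]
jjeejhjhjhCRC => jjeejhjhjhjhCRC   [C → j h C]
jjeejhjhjhjhCRC => jjeejhjhjhjhjCRC   [C → j C]
jjeejhjhjhjhjCRC => jjeejhjhjhjhjjeeRC   [C → j e e]
jjeejhjhjhjhjjeeRC => jjeejhjhjhjhjjeehjhC   [R → h j h]
jjeejhjhjhjhjjeehjhC => jjeejhjhjhjhjjeehjhjee   [C → j e e]

S => CR => jCR => jjeeR => jjeeSC => jjeeCRC => jjeejhCRC => jjeejhjhCRC => jjeejhjhjhCRC => jjeejhjhjhjhCRC => jjeejhjhjhjhjCRC => jjeejhjhjhjhjjeeRC => jjeejhjhjhjhjjeehjhC => jjeejhjhjhjhjjeehjhjee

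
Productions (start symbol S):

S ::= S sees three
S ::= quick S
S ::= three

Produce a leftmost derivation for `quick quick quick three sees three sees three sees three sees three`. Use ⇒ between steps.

S ⇒ S sees three   [S ::= S sees three]
S sees three ⇒ quick S sees three   [S ::= quick S]
quick S sees three ⇒ quick quick S sees three   [S ::= quick S]
quick quick S sees three ⇒ quick quick S sees three sees three   [S ::= S sees three]
quick quick S sees three sees three ⇒ quick quick S sees three sees three sees three   [S ::= S sees three]
quick quick S sees three sees three sees three ⇒ quick quick quick S sees three sees three sees three   [S ::= quick S]
quick quick quick S sees three sees three sees three ⇒ quick quick quick S sees three sees three sees three sees three   [S ::= S sees three]
quick quick quick S sees three sees three sees three sees three ⇒ quick quick quick three sees three sees three sees three sees three   [S ::= three]

S ⇒ S sees three ⇒ quick S sees three ⇒ quick quick S sees three ⇒ quick quick S sees three sees three ⇒ quick quick S sees three sees three sees three ⇒ quick quick quick S sees three sees three sees three ⇒ quick quick quick S sees three sees three sees three sees three ⇒ quick quick quick three sees three sees three sees three sees three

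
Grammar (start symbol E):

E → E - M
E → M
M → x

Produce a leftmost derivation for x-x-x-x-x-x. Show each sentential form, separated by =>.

E => E-M => E-M-M => E-M-M-M => E-M-M-M-M => E-M-M-M-M-M => M-M-M-M-M-M => x-M-M-M-M-M => x-x-M-M-M-M => x-x-x-M-M-M => x-x-x-x-M-M => x-x-x-x-x-M => x-x-x-x-x-x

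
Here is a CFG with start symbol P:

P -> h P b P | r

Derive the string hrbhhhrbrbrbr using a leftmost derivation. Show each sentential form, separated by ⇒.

P ⇒ hPbP   [P -> h P b P]
hPbP ⇒ hrbP   [P -> r]
hrbP ⇒ hrbhPbP   [P -> h P b P]
hrbhPbP ⇒ hrbhhPbPbP   [P -> h P b P]
hrbhhPbPbP ⇒ hrbhhhPbPbPbP   [P -> h P b P]
hrbhhhPbPbPbP ⇒ hrbhhhrbPbPbP   [P -> r]
hrbhhhrbPbPbP ⇒ hrbhhhrbrbPbP   [P -> r]
hrbhhhrbrbPbP ⇒ hrbhhhrbrbrbP   [P -> r]
hrbhhhrbrbrbP ⇒ hrbhhhrbrbrbr   [P -> r]

P⇒hPbP⇒hrbP⇒hrbhPbP⇒hrbhhPbPbP⇒hrbhhhPbPbPbP⇒hrbhhhrbPbPbP⇒hrbhhhrbrbPbP⇒hrbhhhrbrbrbP⇒hrbhhhrbrbrbr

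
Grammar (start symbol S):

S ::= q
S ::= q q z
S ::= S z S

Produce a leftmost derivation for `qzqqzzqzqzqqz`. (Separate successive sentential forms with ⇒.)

S ⇒ SzS ⇒ SzSzS ⇒ qzSzS ⇒ qzSzSzS ⇒ qzSzSzSzS ⇒ qzqqzzSzSzS ⇒ qzqqzzqzSzS ⇒ qzqqzzqzqzS ⇒ qzqqzzqzqzqqz

S ⇒ SzS   [S ::= S z S]
SzS ⇒ SzSzS   [S ::= S z S]
SzSzS ⇒ qzSzS   [S ::= q]
qzSzS ⇒ qzSzSzS   [S ::= S z S]
qzSzSzS ⇒ qzSzSzSzS   [S ::= S z S]
qzSzSzSzS ⇒ qzqqzzSzSzS   [S ::= q q z]
qzqqzzSzSzS ⇒ qzqqzzqzSzS   [S ::= q]
qzqqzzqzSzS ⇒ qzqqzzqzqzS   [S ::= q]
qzqqzzqzqzS ⇒ qzqqzzqzqzqqz   [S ::= q q z]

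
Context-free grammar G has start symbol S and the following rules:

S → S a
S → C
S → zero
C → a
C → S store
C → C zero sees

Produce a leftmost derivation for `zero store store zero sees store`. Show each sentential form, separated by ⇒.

S ⇒ C ⇒ S store ⇒ C store ⇒ C zero sees store ⇒ S store zero sees store ⇒ C store zero sees store ⇒ S store store zero sees store ⇒ zero store store zero sees store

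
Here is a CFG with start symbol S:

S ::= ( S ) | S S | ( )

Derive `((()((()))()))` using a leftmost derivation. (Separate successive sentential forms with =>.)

S => (S) => ((S)) => ((SS)) => ((SSS)) => ((()SS)) => ((()(S)S)) => ((()((S))S)) => ((()((()))S)) => ((()((()))()))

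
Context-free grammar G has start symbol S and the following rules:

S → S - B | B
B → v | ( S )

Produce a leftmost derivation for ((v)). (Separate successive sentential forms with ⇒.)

S ⇒ B ⇒ (S) ⇒ (B) ⇒ ((S)) ⇒ ((B)) ⇒ ((v))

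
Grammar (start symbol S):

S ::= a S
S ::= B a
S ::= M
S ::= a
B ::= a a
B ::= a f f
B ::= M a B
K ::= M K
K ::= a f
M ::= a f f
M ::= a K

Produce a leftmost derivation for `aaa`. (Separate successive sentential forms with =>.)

S => aS => aaS => aaa

S => aS   [S ::= a S]
aS => aaS   [S ::= a S]
aaS => aaa   [S ::= a]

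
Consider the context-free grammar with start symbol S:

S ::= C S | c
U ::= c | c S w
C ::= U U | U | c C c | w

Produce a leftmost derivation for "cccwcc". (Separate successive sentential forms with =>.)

S => CS   [S ::= C S]
CS => cCcS   [C ::= c C c]
cCcS => cUcS   [C ::= U]
cUcS => ccSwcS   [U ::= c S w]
ccSwcS => cccwcS   [S ::= c]
cccwcS => cccwcc   [S ::= c]

S => CS => cCcS => cUcS => ccSwcS => cccwcS => cccwcc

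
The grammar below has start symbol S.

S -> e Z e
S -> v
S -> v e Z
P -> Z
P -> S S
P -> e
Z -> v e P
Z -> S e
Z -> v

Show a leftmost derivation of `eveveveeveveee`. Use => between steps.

S => eZe   [S -> e Z e]
eZe => evePe   [Z -> v e P]
evePe => eveSSe   [P -> S S]
eveSSe => eveveZSe   [S -> v e Z]
eveveZSe => eveveSeSe   [Z -> S e]
eveveSeSe => eveveveSe   [S -> v]
eveveveSe => eveveveeZee   [S -> e Z e]
eveveveeZee => eveveveeSeee   [Z -> S e]
eveveveeSeee => eveveveeveZeee   [S -> v e Z]
eveveveeveZeee => eveveveeveveee   [Z -> v]

S=>eZe=>evePe=>eveSSe=>eveveZSe=>eveveSeSe=>eveveveSe=>eveveveeZee=>eveveveeSeee=>eveveveeveZeee=>eveveveeveveee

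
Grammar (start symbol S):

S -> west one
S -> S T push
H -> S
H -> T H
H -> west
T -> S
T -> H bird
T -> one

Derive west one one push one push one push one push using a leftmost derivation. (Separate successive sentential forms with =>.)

S => S T push => S T push T push => S T push T push T push => S T push T push T push T push => west one T push T push T push T push => west one one push T push T push T push => west one one push one push T push T push => west one one push one push one push T push => west one one push one push one push one push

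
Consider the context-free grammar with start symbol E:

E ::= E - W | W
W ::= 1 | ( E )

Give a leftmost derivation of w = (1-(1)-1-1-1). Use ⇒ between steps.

E ⇒ W   [E ::= W]
W ⇒ (E)   [W ::= ( E )]
(E) ⇒ (E-W)   [E ::= E - W]
(E-W) ⇒ (E-W-W)   [E ::= E - W]
(E-W-W) ⇒ (E-W-W-W)   [E ::= E - W]
(E-W-W-W) ⇒ (E-W-W-W-W)   [E ::= E - W]
(E-W-W-W-W) ⇒ (W-W-W-W-W)   [E ::= W]
(W-W-W-W-W) ⇒ (1-W-W-W-W)   [W ::= 1]
(1-W-W-W-W) ⇒ (1-(E)-W-W-W)   [W ::= ( E )]
(1-(E)-W-W-W) ⇒ (1-(W)-W-W-W)   [E ::= W]
(1-(W)-W-W-W) ⇒ (1-(1)-W-W-W)   [W ::= 1]
(1-(1)-W-W-W) ⇒ (1-(1)-1-W-W)   [W ::= 1]
(1-(1)-1-W-W) ⇒ (1-(1)-1-1-W)   [W ::= 1]
(1-(1)-1-1-W) ⇒ (1-(1)-1-1-1)   [W ::= 1]

E⇒W⇒(E)⇒(E-W)⇒(E-W-W)⇒(E-W-W-W)⇒(E-W-W-W-W)⇒(W-W-W-W-W)⇒(1-W-W-W-W)⇒(1-(E)-W-W-W)⇒(1-(W)-W-W-W)⇒(1-(1)-W-W-W)⇒(1-(1)-1-W-W)⇒(1-(1)-1-1-W)⇒(1-(1)-1-1-1)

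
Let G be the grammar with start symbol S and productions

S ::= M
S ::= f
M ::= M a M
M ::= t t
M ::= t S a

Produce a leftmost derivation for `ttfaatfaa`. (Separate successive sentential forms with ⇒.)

S⇒M⇒tSa⇒tMa⇒tMaMa⇒ttSaaMa⇒ttfaaMa⇒ttfaatSaa⇒ttfaatfaa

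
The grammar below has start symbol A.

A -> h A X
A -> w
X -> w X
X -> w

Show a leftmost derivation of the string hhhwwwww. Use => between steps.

A => hAX => hhAXX => hhhAXXX => hhhwXXX => hhhwwXX => hhhwwwX => hhhwwwwX => hhhwwwww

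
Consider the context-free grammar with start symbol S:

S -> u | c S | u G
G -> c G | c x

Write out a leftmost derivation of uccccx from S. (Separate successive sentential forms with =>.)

S => uG   [S -> u G]
uG => ucG   [G -> c G]
ucG => uccG   [G -> c G]
uccG => ucccG   [G -> c G]
ucccG => uccccx   [G -> c x]

S=>uG=>ucG=>uccG=>ucccG=>uccccx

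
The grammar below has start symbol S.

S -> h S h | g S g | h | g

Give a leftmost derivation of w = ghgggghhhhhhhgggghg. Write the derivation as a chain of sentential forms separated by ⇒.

S ⇒ gSg   [S -> g S g]
gSg ⇒ ghShg   [S -> h S h]
ghShg ⇒ ghgSghg   [S -> g S g]
ghgSghg ⇒ ghggSgghg   [S -> g S g]
ghggSgghg ⇒ ghgggSggghg   [S -> g S g]
ghgggSggghg ⇒ ghggggSgggghg   [S -> g S g]
ghggggSgggghg ⇒ ghgggghShgggghg   [S -> h S h]
ghgggghShgggghg ⇒ ghgggghhShhgggghg   [S -> h S h]
ghgggghhShhgggghg ⇒ ghgggghhhShhhgggghg   [S -> h S h]
ghgggghhhShhhgggghg ⇒ ghgggghhhhhhhgggghg   [S -> h]

S⇒gSg⇒ghShg⇒ghgSghg⇒ghggSgghg⇒ghgggSggghg⇒ghggggSgggghg⇒ghgggghShgggghg⇒ghgggghhShhgggghg⇒ghgggghhhShhhgggghg⇒ghgggghhhhhhhgggghg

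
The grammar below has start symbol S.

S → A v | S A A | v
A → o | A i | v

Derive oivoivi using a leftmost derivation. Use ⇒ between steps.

S⇒SAA⇒AvAA⇒AivAA⇒oivAA⇒oivAiA⇒oivoiA⇒oivoiAi⇒oivoivi

S ⇒ SAA   [S → S A A]
SAA ⇒ AvAA   [S → A v]
AvAA ⇒ AivAA   [A → A i]
AivAA ⇒ oivAA   [A → o]
oivAA ⇒ oivAiA   [A → A i]
oivAiA ⇒ oivoiA   [A → o]
oivoiA ⇒ oivoiAi   [A → A i]
oivoiAi ⇒ oivoivi   [A → v]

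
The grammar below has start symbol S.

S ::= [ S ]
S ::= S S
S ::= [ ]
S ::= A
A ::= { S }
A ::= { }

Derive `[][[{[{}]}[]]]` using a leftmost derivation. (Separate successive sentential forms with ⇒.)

S ⇒ SS   [S ::= S S]
SS ⇒ []S   [S ::= [ ]]
[]S ⇒ [][S]   [S ::= [ S ]]
[][S] ⇒ [][[S]]   [S ::= [ S ]]
[][[S]] ⇒ [][[SS]]   [S ::= S S]
[][[SS]] ⇒ [][[AS]]   [S ::= A]
[][[AS]] ⇒ [][[{S}S]]   [A ::= { S }]
[][[{S}S]] ⇒ [][[{[S]}S]]   [S ::= [ S ]]
[][[{[S]}S]] ⇒ [][[{[A]}S]]   [S ::= A]
[][[{[A]}S]] ⇒ [][[{[{}]}S]]   [A ::= { }]
[][[{[{}]}S]] ⇒ [][[{[{}]}[]]]   [S ::= [ ]]

S ⇒ SS ⇒ []S ⇒ [][S] ⇒ [][[S]] ⇒ [][[SS]] ⇒ [][[AS]] ⇒ [][[{S}S]] ⇒ [][[{[S]}S]] ⇒ [][[{[A]}S]] ⇒ [][[{[{}]}S]] ⇒ [][[{[{}]}[]]]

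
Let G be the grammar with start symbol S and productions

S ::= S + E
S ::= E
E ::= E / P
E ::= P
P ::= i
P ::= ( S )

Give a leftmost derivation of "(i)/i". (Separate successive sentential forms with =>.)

S => E => E/P => P/P => (S)/P => (E)/P => (P)/P => (i)/P => (i)/i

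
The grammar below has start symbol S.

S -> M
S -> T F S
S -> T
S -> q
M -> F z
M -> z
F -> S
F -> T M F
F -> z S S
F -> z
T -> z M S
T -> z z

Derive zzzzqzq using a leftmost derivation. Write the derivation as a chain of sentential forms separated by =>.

S => TFS   [S -> T F S]
TFS => zMSFS   [T -> z M S]
zMSFS => zFzSFS   [M -> F z]
zFzSFS => zSzSFS   [F -> S]
zSzSFS => zTzSFS   [S -> T]
zTzSFS => zzzzSFS   [T -> z z]
zzzzSFS => zzzzqFS   [S -> q]
zzzzqFS => zzzzqzS   [F -> z]
zzzzqzS => zzzzqzq   [S -> q]

S => TFS => zMSFS => zFzSFS => zSzSFS => zTzSFS => zzzzSFS => zzzzqFS => zzzzqzS => zzzzqzq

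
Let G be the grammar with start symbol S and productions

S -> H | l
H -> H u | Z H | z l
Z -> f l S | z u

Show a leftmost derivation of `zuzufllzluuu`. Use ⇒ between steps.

S ⇒ H ⇒ ZH ⇒ zuH ⇒ zuHu ⇒ zuHuu ⇒ zuZHuu ⇒ zuzuHuu ⇒ zuzuHuuu ⇒ zuzuZHuuu ⇒ zuzuflSHuuu ⇒ zuzufllHuuu ⇒ zuzufllzluuu

S ⇒ H   [S -> H]
H ⇒ ZH   [H -> Z H]
ZH ⇒ zuH   [Z -> z u]
zuH ⇒ zuHu   [H -> H u]
zuHu ⇒ zuHuu   [H -> H u]
zuHuu ⇒ zuZHuu   [H -> Z H]
zuZHuu ⇒ zuzuHuu   [Z -> z u]
zuzuHuu ⇒ zuzuHuuu   [H -> H u]
zuzuHuuu ⇒ zuzuZHuuu   [H -> Z H]
zuzuZHuuu ⇒ zuzuflSHuuu   [Z -> f l S]
zuzuflSHuuu ⇒ zuzufllHuuu   [S -> l]
zuzufllHuuu ⇒ zuzufllzluuu   [H -> z l]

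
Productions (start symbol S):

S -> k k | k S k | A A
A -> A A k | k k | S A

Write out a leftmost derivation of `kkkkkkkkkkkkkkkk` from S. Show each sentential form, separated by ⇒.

S ⇒ kSk ⇒ kAAk ⇒ kAAkAk ⇒ kAAkAkAk ⇒ kSAAkAkAk ⇒ kAAAAkAkAk ⇒ kkkAAAkAkAk ⇒ kkkkkAAkAkAk ⇒ kkkkkkkAkAkAk ⇒ kkkkkkkkkkAkAk ⇒ kkkkkkkkkkkkkAk ⇒ kkkkkkkkkkkkkkkk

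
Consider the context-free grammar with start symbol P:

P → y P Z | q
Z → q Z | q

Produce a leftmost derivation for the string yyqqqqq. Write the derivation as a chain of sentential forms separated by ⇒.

P ⇒ yPZ   [P → y P Z]
yPZ ⇒ yyPZZ   [P → y P Z]
yyPZZ ⇒ yyqZZ   [P → q]
yyqZZ ⇒ yyqqZZ   [Z → q Z]
yyqqZZ ⇒ yyqqqZ   [Z → q]
yyqqqZ ⇒ yyqqqqZ   [Z → q Z]
yyqqqqZ ⇒ yyqqqqq   [Z → q]

P ⇒ yPZ ⇒ yyPZZ ⇒ yyqZZ ⇒ yyqqZZ ⇒ yyqqqZ ⇒ yyqqqqZ ⇒ yyqqqqq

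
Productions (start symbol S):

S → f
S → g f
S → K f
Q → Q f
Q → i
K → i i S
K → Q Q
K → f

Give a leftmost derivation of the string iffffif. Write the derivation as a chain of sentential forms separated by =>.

S => Kf   [S → K f]
Kf => QQf   [K → Q Q]
QQf => QfQf   [Q → Q f]
QfQf => QffQf   [Q → Q f]
QffQf => QfffQf   [Q → Q f]
QfffQf => QffffQf   [Q → Q f]
QffffQf => iffffQf   [Q → i]
iffffQf => iffffif   [Q → i]

S => Kf => QQf => QfQf => QffQf => QfffQf => QffffQf => iffffQf => iffffif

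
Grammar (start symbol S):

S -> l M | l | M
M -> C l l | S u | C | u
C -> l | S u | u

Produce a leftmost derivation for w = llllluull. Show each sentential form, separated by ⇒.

S ⇒ lM ⇒ lCll ⇒ lSull ⇒ llMull ⇒ llSuull ⇒ llMuull ⇒ llClluull ⇒ llllluull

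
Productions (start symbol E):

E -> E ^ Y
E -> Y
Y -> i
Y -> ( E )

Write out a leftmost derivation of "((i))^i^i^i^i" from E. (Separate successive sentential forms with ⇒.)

E ⇒ E^Y   [E -> E ^ Y]
E^Y ⇒ E^Y^Y   [E -> E ^ Y]
E^Y^Y ⇒ E^Y^Y^Y   [E -> E ^ Y]
E^Y^Y^Y ⇒ E^Y^Y^Y^Y   [E -> E ^ Y]
E^Y^Y^Y^Y ⇒ Y^Y^Y^Y^Y   [E -> Y]
Y^Y^Y^Y^Y ⇒ (E)^Y^Y^Y^Y   [Y -> ( E )]
(E)^Y^Y^Y^Y ⇒ (Y)^Y^Y^Y^Y   [E -> Y]
(Y)^Y^Y^Y^Y ⇒ ((E))^Y^Y^Y^Y   [Y -> ( E )]
((E))^Y^Y^Y^Y ⇒ ((Y))^Y^Y^Y^Y   [E -> Y]
((Y))^Y^Y^Y^Y ⇒ ((i))^Y^Y^Y^Y   [Y -> i]
((i))^Y^Y^Y^Y ⇒ ((i))^i^Y^Y^Y   [Y -> i]
((i))^i^Y^Y^Y ⇒ ((i))^i^i^Y^Y   [Y -> i]
((i))^i^i^Y^Y ⇒ ((i))^i^i^i^Y   [Y -> i]
((i))^i^i^i^Y ⇒ ((i))^i^i^i^i   [Y -> i]

E⇒E^Y⇒E^Y^Y⇒E^Y^Y^Y⇒E^Y^Y^Y^Y⇒Y^Y^Y^Y^Y⇒(E)^Y^Y^Y^Y⇒(Y)^Y^Y^Y^Y⇒((E))^Y^Y^Y^Y⇒((Y))^Y^Y^Y^Y⇒((i))^Y^Y^Y^Y⇒((i))^i^Y^Y^Y⇒((i))^i^i^Y^Y⇒((i))^i^i^i^Y⇒((i))^i^i^i^i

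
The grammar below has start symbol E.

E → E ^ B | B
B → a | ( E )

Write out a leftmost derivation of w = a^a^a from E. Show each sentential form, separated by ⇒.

E ⇒ E^B   [E → E ^ B]
E^B ⇒ E^B^B   [E → E ^ B]
E^B^B ⇒ B^B^B   [E → B]
B^B^B ⇒ a^B^B   [B → a]
a^B^B ⇒ a^a^B   [B → a]
a^a^B ⇒ a^a^a   [B → a]

E ⇒ E^B ⇒ E^B^B ⇒ B^B^B ⇒ a^B^B ⇒ a^a^B ⇒ a^a^a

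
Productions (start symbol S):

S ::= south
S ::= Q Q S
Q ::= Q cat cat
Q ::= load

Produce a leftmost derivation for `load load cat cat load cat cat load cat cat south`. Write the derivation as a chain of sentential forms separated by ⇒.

S ⇒ Q Q S ⇒ load Q S ⇒ load Q cat cat S ⇒ load load cat cat S ⇒ load load cat cat Q Q S ⇒ load load cat cat Q cat cat Q S ⇒ load load cat cat load cat cat Q S ⇒ load load cat cat load cat cat Q cat cat S ⇒ load load cat cat load cat cat load cat cat S ⇒ load load cat cat load cat cat load cat cat south

S ⇒ Q Q S   [S ::= Q Q S]
Q Q S ⇒ load Q S   [Q ::= load]
load Q S ⇒ load Q cat cat S   [Q ::= Q cat cat]
load Q cat cat S ⇒ load load cat cat S   [Q ::= load]
load load cat cat S ⇒ load load cat cat Q Q S   [S ::= Q Q S]
load load cat cat Q Q S ⇒ load load cat cat Q cat cat Q S   [Q ::= Q cat cat]
load load cat cat Q cat cat Q S ⇒ load load cat cat load cat cat Q S   [Q ::= load]
load load cat cat load cat cat Q S ⇒ load load cat cat load cat cat Q cat cat S   [Q ::= Q cat cat]
load load cat cat load cat cat Q cat cat S ⇒ load load cat cat load cat cat load cat cat S   [Q ::= load]
load load cat cat load cat cat load cat cat S ⇒ load load cat cat load cat cat load cat cat south   [S ::= south]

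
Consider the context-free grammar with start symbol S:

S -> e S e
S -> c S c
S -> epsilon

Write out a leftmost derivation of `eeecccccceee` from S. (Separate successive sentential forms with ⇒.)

S ⇒ eSe ⇒ eeSee ⇒ eeeSeee ⇒ eeecSceee ⇒ eeeccScceee ⇒ eeecccSccceee ⇒ eeecccccceee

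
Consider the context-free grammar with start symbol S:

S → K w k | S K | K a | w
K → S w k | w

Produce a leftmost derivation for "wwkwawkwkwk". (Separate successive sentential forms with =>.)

S => Kwk => Swkwk => SKwkwk => KwkKwkwk => wwkKwkwk => wwkSwkwkwk => wwkKawkwkwk => wwkwawkwkwk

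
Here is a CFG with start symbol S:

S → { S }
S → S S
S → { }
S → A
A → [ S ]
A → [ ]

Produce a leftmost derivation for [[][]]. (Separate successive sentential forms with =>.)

S => A   [S → A]
A => [S]   [A → [ S ]]
[S] => [SS]   [S → S S]
[SS] => [AS]   [S → A]
[AS] => [[]S]   [A → [ ]]
[[]S] => [[]A]   [S → A]
[[]A] => [[][]]   [A → [ ]]

S=>A=>[S]=>[SS]=>[AS]=>[[]S]=>[[]A]=>[[][]]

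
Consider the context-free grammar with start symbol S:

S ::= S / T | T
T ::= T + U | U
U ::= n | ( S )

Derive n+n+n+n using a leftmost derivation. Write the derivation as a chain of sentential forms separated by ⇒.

S ⇒ T ⇒ T+U ⇒ T+U+U ⇒ T+U+U+U ⇒ U+U+U+U ⇒ n+U+U+U ⇒ n+n+U+U ⇒ n+n+n+U ⇒ n+n+n+n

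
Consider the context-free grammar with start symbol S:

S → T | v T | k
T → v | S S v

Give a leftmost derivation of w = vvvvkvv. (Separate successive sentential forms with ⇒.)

S ⇒ vT   [S → v T]
vT ⇒ vSSv   [T → S S v]
vSSv ⇒ vTSv   [S → T]
vTSv ⇒ vvSv   [T → v]
vvSv ⇒ vvvTv   [S → v T]
vvvTv ⇒ vvvSSvv   [T → S S v]
vvvSSvv ⇒ vvvTSvv   [S → T]
vvvTSvv ⇒ vvvvSvv   [T → v]
vvvvSvv ⇒ vvvvkvv   [S → k]

S⇒vT⇒vSSv⇒vTSv⇒vvSv⇒vvvTv⇒vvvSSvv⇒vvvTSvv⇒vvvvSvv⇒vvvvkvv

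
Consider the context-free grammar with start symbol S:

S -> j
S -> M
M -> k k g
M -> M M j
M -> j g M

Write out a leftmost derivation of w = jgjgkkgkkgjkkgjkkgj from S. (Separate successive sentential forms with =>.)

S => M => MMj => jgMMj => jgjgMMj => jgjgMMjMj => jgjgMMjMjMj => jgjgkkgMjMjMj => jgjgkkgkkgjMjMj => jgjgkkgkkgjkkgjMj => jgjgkkgkkgjkkgjkkgj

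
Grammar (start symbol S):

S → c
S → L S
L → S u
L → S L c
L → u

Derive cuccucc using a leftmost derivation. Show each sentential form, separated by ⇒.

S⇒LS⇒SLcS⇒LSLcS⇒SLcSLcS⇒cLcSLcS⇒cucSLcS⇒cuccLcS⇒cuccucS⇒cuccucc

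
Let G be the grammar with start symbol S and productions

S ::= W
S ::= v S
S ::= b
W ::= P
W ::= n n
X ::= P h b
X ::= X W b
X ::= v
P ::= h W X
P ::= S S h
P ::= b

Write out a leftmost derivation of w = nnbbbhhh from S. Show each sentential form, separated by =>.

S => W   [S ::= W]
W => P   [W ::= P]
P => SSh   [P ::= S S h]
SSh => WSh   [S ::= W]
WSh => nnSh   [W ::= n n]
nnSh => nnWh   [S ::= W]
nnWh => nnPh   [W ::= P]
nnPh => nnSShh   [P ::= S S h]
nnSShh => nnbShh   [S ::= b]
nnbShh => nnbWhh   [S ::= W]
nnbWhh => nnbPhh   [W ::= P]
nnbPhh => nnbSShhh   [P ::= S S h]
nnbSShhh => nnbbShhh   [S ::= b]
nnbbShhh => nnbbbhhh   [S ::= b]

S=>W=>P=>SSh=>WSh=>nnSh=>nnWh=>nnPh=>nnSShh=>nnbShh=>nnbWhh=>nnbPhh=>nnbSShhh=>nnbbShhh=>nnbbbhhh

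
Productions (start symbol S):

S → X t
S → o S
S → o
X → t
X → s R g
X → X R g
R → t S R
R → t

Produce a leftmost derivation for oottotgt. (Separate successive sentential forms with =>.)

S => oS   [S → o S]
oS => ooS   [S → o S]
ooS => ooXt   [S → X t]
ooXt => ooXRgt   [X → X R g]
ooXRgt => ootRgt   [X → t]
ootRgt => oottSRgt   [R → t S R]
oottSRgt => oottoRgt   [S → o]
oottoRgt => oottotgt   [R → t]

S => oS => ooS => ooXt => ooXRgt => ootRgt => oottSRgt => oottoRgt => oottotgt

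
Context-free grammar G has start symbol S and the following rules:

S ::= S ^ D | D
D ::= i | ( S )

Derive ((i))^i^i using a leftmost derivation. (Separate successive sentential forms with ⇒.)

S ⇒ S^D   [S ::= S ^ D]
S^D ⇒ S^D^D   [S ::= S ^ D]
S^D^D ⇒ D^D^D   [S ::= D]
D^D^D ⇒ (S)^D^D   [D ::= ( S )]
(S)^D^D ⇒ (D)^D^D   [S ::= D]
(D)^D^D ⇒ ((S))^D^D   [D ::= ( S )]
((S))^D^D ⇒ ((D))^D^D   [S ::= D]
((D))^D^D ⇒ ((i))^D^D   [D ::= i]
((i))^D^D ⇒ ((i))^i^D   [D ::= i]
((i))^i^D ⇒ ((i))^i^i   [D ::= i]

S ⇒ S^D ⇒ S^D^D ⇒ D^D^D ⇒ (S)^D^D ⇒ (D)^D^D ⇒ ((S))^D^D ⇒ ((D))^D^D ⇒ ((i))^D^D ⇒ ((i))^i^D ⇒ ((i))^i^i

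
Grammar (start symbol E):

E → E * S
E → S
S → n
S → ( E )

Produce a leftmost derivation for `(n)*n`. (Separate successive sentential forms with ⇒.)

E⇒E*S⇒S*S⇒(E)*S⇒(S)*S⇒(n)*S⇒(n)*n

E ⇒ E*S   [E → E * S]
E*S ⇒ S*S   [E → S]
S*S ⇒ (E)*S   [S → ( E )]
(E)*S ⇒ (S)*S   [E → S]
(S)*S ⇒ (n)*S   [S → n]
(n)*S ⇒ (n)*n   [S → n]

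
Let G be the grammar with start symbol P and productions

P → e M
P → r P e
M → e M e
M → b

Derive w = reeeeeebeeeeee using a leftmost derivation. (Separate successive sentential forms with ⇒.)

P⇒rPe⇒reMe⇒reeMee⇒reeeMeee⇒reeeeMeeee⇒reeeeeMeeeee⇒reeeeeeMeeeeee⇒reeeeeebeeeeee

P ⇒ rPe   [P → r P e]
rPe ⇒ reMe   [P → e M]
reMe ⇒ reeMee   [M → e M e]
reeMee ⇒ reeeMeee   [M → e M e]
reeeMeee ⇒ reeeeMeeee   [M → e M e]
reeeeMeeee ⇒ reeeeeMeeeee   [M → e M e]
reeeeeMeeeee ⇒ reeeeeeMeeeeee   [M → e M e]
reeeeeeMeeeeee ⇒ reeeeeebeeeeee   [M → b]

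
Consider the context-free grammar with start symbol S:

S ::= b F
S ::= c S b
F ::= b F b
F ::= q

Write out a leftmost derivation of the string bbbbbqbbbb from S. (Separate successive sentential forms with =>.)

S=>bF=>bbFb=>bbbFbb=>bbbbFbbb=>bbbbbFbbbb=>bbbbbqbbbb

S => bF   [S ::= b F]
bF => bbFb   [F ::= b F b]
bbFb => bbbFbb   [F ::= b F b]
bbbFbb => bbbbFbbb   [F ::= b F b]
bbbbFbbb => bbbbbFbbbb   [F ::= b F b]
bbbbbFbbbb => bbbbbqbbbb   [F ::= q]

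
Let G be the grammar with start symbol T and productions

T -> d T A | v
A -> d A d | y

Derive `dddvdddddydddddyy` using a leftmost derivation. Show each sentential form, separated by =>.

T => dTA => ddTAA => dddTAAA => dddvAAA => dddvdAdAA => dddvddAddAA => dddvdddAdddAA => dddvddddAddddAA => dddvdddddAdddddAA => dddvdddddydddddAA => dddvdddddydddddyA => dddvdddddydddddyy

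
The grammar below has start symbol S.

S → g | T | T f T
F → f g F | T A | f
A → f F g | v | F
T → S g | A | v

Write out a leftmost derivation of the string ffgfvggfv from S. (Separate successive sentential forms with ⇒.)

S ⇒ TfT ⇒ SgfT ⇒ TfTgfT ⇒ AfTgfT ⇒ fFgfTgfT ⇒ ffgfTgfT ⇒ ffgfSggfT ⇒ ffgfTggfT ⇒ ffgfvggfT ⇒ ffgfvggfv

S ⇒ TfT   [S → T f T]
TfT ⇒ SgfT   [T → S g]
SgfT ⇒ TfTgfT   [S → T f T]
TfTgfT ⇒ AfTgfT   [T → A]
AfTgfT ⇒ fFgfTgfT   [A → f F g]
fFgfTgfT ⇒ ffgfTgfT   [F → f]
ffgfTgfT ⇒ ffgfSggfT   [T → S g]
ffgfSggfT ⇒ ffgfTggfT   [S → T]
ffgfTggfT ⇒ ffgfvggfT   [T → v]
ffgfvggfT ⇒ ffgfvggfv   [T → v]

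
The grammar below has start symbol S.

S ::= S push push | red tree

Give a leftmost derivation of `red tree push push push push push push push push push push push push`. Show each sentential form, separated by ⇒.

S ⇒ S push push ⇒ S push push push push ⇒ S push push push push push push ⇒ S push push push push push push push push ⇒ S push push push push push push push push push push ⇒ S push push push push push push push push push push push push ⇒ red tree push push push push push push push push push push push push

S ⇒ S push push   [S ::= S push push]
S push push ⇒ S push push push push   [S ::= S push push]
S push push push push ⇒ S push push push push push push   [S ::= S push push]
S push push push push push push ⇒ S push push push push push push push push   [S ::= S push push]
S push push push push push push push push ⇒ S push push push push push push push push push push   [S ::= S push push]
S push push push push push push push push push push ⇒ S push push push push push push push push push push push push   [S ::= S push push]
S push push push push push push push push push push push push ⇒ red tree push push push push push push push push push push push push   [S ::= red tree]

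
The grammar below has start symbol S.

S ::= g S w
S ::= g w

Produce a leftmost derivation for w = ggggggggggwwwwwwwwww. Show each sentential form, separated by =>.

S => gSw => ggSww => gggSwww => ggggSwwww => gggggSwwwww => ggggggSwwwwww => gggggggSwwwwwww => ggggggggSwwwwwwww => gggggggggSwwwwwwwww => ggggggggggwwwwwwwwww

S => gSw   [S ::= g S w]
gSw => ggSww   [S ::= g S w]
ggSww => gggSwww   [S ::= g S w]
gggSwww => ggggSwwww   [S ::= g S w]
ggggSwwww => gggggSwwwww   [S ::= g S w]
gggggSwwwww => ggggggSwwwwww   [S ::= g S w]
ggggggSwwwwww => gggggggSwwwwwww   [S ::= g S w]
gggggggSwwwwwww => ggggggggSwwwwwwww   [S ::= g S w]
ggggggggSwwwwwwww => gggggggggSwwwwwwwww   [S ::= g S w]
gggggggggSwwwwwwwww => ggggggggggwwwwwwwwww   [S ::= g w]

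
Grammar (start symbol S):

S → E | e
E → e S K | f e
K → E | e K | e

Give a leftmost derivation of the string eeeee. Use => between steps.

S => E => eSK => eeK => eeeK => eeeeK => eeeee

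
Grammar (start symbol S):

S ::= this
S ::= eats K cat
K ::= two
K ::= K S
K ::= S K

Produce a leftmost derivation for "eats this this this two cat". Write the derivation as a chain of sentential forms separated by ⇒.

S ⇒ eats K cat ⇒ eats S K cat ⇒ eats this K cat ⇒ eats this S K cat ⇒ eats this this K cat ⇒ eats this this S K cat ⇒ eats this this this K cat ⇒ eats this this this two cat

S ⇒ eats K cat   [S ::= eats K cat]
eats K cat ⇒ eats S K cat   [K ::= S K]
eats S K cat ⇒ eats this K cat   [S ::= this]
eats this K cat ⇒ eats this S K cat   [K ::= S K]
eats this S K cat ⇒ eats this this K cat   [S ::= this]
eats this this K cat ⇒ eats this this S K cat   [K ::= S K]
eats this this S K cat ⇒ eats this this this K cat   [S ::= this]
eats this this this K cat ⇒ eats this this this two cat   [K ::= two]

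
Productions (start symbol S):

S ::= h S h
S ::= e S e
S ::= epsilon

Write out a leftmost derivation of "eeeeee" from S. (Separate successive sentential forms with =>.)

S => eSe => eeSee => eeeSeee => eeeeee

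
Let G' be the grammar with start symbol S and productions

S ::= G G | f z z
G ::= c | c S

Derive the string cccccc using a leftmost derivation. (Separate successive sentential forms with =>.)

S => GG   [S ::= G G]
GG => cSG   [G ::= c S]
cSG => cGGG   [S ::= G G]
cGGG => ccSGG   [G ::= c S]
ccSGG => ccGGGG   [S ::= G G]
ccGGGG => cccGGG   [G ::= c]
cccGGG => ccccGG   [G ::= c]
ccccGG => cccccG   [G ::= c]
cccccG => cccccc   [G ::= c]

S => GG => cSG => cGGG => ccSGG => ccGGGG => cccGGG => ccccGG => cccccG => cccccc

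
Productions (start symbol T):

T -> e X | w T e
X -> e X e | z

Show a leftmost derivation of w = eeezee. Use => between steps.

T => eX => eeXe => eeeXee => eeezee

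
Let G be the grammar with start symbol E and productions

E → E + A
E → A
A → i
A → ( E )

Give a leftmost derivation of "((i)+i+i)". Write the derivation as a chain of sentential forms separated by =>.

E => A   [E → A]
A => (E)   [A → ( E )]
(E) => (E+A)   [E → E + A]
(E+A) => (E+A+A)   [E → E + A]
(E+A+A) => (A+A+A)   [E → A]
(A+A+A) => ((E)+A+A)   [A → ( E )]
((E)+A+A) => ((A)+A+A)   [E → A]
((A)+A+A) => ((i)+A+A)   [A → i]
((i)+A+A) => ((i)+i+A)   [A → i]
((i)+i+A) => ((i)+i+i)   [A → i]

E => A => (E) => (E+A) => (E+A+A) => (A+A+A) => ((E)+A+A) => ((A)+A+A) => ((i)+A+A) => ((i)+i+A) => ((i)+i+i)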